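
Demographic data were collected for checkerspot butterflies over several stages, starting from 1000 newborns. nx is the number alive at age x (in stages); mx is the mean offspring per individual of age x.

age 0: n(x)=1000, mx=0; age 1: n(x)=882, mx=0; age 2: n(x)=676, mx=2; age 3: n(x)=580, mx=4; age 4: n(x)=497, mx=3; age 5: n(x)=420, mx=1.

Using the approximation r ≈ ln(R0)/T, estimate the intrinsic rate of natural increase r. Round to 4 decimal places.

lx = nx/n0 = nx/1000: 1, 0.882, 0.676, 0.58, 0.497, 0.42
R0 = Σ lx·mx = 0 + 0 + 1.352 + 2.32 + 1.491 + 0.42 = 5.583
Σ x·lx·mx = 17.728; T = 17.728/5.583 = 3.17535…
r ≈ ln(R0)/T = ln(5.583)/3.17535… = 0.541586… → 0.5416

0.5416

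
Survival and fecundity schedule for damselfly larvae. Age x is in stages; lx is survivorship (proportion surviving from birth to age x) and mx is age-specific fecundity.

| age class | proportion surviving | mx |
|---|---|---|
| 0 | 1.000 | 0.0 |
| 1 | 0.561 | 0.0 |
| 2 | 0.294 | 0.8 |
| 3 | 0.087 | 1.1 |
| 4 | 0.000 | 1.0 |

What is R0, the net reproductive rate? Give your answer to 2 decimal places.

0.33

lx·mx by age: 0, 0, 0.2352, 0.0957, 0
R0 = Σ lx·mx = 0.3309 → 0.33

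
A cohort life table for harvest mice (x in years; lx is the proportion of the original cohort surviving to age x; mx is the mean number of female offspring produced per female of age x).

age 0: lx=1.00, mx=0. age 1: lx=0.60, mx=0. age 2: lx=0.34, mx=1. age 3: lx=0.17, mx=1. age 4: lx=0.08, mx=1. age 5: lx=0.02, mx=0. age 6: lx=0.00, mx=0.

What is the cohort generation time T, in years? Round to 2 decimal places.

lx·mx: 0, 0, 0.34, 0.17, 0.08, 0, 0 → R0 = 0.59
x·lx·mx: 0, 0, 0.68, 0.51, 0.32, 0, 0 → Σ = 1.51
T = 1.51 / 0.59 = 2.559322… → 2.56

2.56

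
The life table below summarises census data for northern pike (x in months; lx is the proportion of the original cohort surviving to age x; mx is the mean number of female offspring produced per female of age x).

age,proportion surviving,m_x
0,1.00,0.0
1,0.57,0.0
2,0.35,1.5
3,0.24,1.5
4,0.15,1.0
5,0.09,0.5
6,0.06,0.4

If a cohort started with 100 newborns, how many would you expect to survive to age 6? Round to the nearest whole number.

Expected survivors = N0 · l_6 = 100 × 0.06 = 6 → 6

6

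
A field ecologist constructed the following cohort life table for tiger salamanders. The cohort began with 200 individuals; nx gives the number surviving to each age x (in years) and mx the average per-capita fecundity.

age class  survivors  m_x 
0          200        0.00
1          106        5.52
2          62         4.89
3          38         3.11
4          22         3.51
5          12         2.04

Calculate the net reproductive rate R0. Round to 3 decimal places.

lx = nx/n0 = nx/200: 1, 0.53, 0.31, 0.19, 0.11, 0.06
lx·mx by age: 0, 2.9256, 1.5159, 0.5909, 0.3861, 0.1224
R0 = Σ lx·mx = 5.5409 → 5.541

5.541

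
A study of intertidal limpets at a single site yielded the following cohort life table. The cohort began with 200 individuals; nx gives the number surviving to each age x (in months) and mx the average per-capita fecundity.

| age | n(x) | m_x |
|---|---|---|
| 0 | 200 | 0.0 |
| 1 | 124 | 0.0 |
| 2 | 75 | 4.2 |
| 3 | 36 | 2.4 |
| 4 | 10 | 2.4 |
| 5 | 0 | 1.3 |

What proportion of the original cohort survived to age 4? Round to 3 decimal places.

0.050

l_4 = n_4/n_0 = 10/200 = 0.05 → 0.050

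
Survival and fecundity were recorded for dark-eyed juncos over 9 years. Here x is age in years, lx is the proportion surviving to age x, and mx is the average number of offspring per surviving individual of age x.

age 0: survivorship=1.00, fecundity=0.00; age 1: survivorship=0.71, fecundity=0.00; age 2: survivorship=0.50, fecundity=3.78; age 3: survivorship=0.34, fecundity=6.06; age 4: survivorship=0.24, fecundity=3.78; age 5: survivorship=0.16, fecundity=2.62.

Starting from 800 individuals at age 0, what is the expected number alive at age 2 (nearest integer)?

400

Expected survivors = N0 · l_2 = 800 × 0.50 = 400 → 400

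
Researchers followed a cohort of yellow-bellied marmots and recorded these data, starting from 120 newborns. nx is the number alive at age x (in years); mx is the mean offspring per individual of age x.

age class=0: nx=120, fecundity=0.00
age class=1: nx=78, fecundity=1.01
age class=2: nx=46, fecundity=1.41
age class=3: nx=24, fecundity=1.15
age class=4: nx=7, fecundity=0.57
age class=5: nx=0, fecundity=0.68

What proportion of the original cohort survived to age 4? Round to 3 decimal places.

l_4 = n_4/n_0 = 7/120 = 0.058333… → 0.058

0.058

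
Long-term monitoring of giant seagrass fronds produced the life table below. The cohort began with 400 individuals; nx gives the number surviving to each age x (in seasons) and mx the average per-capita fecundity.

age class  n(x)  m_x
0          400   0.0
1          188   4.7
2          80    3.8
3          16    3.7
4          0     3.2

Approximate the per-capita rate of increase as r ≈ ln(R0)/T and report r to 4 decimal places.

0.8492

lx = nx/n0 = nx/400: 1, 0.47, 0.2, 0.04, 0
R0 = Σ lx·mx = 0 + 2.209 + 0.76 + 0.148 + 0 = 3.117
Σ x·lx·mx = 4.173; T = 4.173/3.117 = 1.33879…
r ≈ ln(R0)/T = ln(3.117)/1.33879… = 0.84918… → 0.8492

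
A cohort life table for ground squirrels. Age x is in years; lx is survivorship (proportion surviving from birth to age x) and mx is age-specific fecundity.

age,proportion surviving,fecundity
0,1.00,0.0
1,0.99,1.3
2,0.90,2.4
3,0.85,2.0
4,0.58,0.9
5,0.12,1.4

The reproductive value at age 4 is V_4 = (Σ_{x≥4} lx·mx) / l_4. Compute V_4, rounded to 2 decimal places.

lx·mx for x ≥ 4: 0.522, 0.168 → sum = 0.69
V_4 = 0.69 / l_4 = 0.69 / 0.58 = 1.189655… → 1.19

1.19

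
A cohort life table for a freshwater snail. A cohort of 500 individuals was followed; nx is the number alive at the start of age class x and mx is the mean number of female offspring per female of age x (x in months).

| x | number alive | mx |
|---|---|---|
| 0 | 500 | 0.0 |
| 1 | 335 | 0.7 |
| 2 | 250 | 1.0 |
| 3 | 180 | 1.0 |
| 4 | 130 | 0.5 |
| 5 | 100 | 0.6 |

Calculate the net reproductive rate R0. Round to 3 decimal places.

1.579

lx = nx/n0 = nx/500: 1, 0.67, 0.5, 0.36, 0.26, 0.2
lx·mx by age: 0, 0.469, 0.5, 0.36, 0.13, 0.12
R0 = Σ lx·mx = 1.579 → 1.579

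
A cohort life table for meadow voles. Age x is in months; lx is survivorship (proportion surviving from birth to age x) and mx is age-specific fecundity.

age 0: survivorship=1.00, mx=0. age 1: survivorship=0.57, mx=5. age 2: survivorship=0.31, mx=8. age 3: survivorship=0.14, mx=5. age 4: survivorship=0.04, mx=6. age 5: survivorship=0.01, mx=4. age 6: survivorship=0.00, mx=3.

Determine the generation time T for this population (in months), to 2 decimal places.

lx·mx: 0, 2.85, 2.48, 0.7, 0.24, 0.04, 0 → R0 = 6.31
x·lx·mx: 0, 2.85, 4.96, 2.1, 0.96, 0.2, 0 → Σ = 11.07
T = 11.07 / 6.31 = 1.754358… → 1.75

1.75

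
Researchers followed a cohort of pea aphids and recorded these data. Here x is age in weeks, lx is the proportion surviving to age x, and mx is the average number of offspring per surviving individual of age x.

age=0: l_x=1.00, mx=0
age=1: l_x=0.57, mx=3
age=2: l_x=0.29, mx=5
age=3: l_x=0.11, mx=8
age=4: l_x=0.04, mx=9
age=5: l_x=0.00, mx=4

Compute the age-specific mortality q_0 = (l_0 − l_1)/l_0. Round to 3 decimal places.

q_0 = (l_0 − l_1) / l_0 = (1 − 0.57) / 1
     = 0.43 / 1 = 0.43 → 0.430

0.430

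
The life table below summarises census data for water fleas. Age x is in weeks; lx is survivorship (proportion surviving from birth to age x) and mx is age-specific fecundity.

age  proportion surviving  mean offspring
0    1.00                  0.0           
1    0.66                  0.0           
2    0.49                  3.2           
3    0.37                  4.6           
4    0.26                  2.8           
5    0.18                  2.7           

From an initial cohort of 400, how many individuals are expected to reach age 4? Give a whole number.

104

Expected survivors = N0 · l_4 = 400 × 0.26 = 104 → 104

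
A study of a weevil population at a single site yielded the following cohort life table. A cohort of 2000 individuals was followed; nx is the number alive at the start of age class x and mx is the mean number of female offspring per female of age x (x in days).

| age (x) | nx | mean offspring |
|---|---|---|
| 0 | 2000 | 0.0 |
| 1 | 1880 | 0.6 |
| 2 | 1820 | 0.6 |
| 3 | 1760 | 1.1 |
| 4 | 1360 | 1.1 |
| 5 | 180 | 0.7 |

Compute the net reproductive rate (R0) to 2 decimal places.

lx = nx/n0 = nx/2000: 1, 0.94, 0.91, 0.88, 0.68, 0.09
lx·mx by age: 0, 0.564, 0.546, 0.968, 0.748, 0.063
R0 = Σ lx·mx = 2.889 → 2.89

2.89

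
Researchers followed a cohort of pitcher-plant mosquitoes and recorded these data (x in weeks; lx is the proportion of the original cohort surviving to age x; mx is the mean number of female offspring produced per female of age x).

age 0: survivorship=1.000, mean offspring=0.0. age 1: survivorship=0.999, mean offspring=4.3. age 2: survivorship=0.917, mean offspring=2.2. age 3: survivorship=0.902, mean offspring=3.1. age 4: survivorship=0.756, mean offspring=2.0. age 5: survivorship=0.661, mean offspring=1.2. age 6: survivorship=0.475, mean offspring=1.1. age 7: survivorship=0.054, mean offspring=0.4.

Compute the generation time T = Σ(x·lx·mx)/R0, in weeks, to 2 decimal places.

lx·mx: 0, 4.2957, 2.0174, 2.7962, 1.512, 0.7932, 0.5225, 0.0216 → R0 = 11.9586
x·lx·mx: 0, 4.2957, 4.0348, 8.3886, 6.048, 3.966, 3.135, 0.1512 → Σ = 30.0193
T = 30.0193 / 11.9586 = 2.510269… → 2.51

2.51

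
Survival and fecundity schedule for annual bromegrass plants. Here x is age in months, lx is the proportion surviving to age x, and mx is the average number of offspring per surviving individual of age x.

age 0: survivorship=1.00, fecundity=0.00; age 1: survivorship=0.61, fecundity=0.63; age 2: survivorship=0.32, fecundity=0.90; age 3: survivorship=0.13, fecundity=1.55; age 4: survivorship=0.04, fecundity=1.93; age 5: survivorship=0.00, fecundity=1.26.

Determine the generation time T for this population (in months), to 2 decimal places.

1.97

lx·mx: 0, 0.3843, 0.288, 0.2015, 0.0772, 0 → R0 = 0.951
x·lx·mx: 0, 0.3843, 0.576, 0.6045, 0.3088, 0 → Σ = 1.8736
T = 1.8736 / 0.951 = 1.970137… → 1.97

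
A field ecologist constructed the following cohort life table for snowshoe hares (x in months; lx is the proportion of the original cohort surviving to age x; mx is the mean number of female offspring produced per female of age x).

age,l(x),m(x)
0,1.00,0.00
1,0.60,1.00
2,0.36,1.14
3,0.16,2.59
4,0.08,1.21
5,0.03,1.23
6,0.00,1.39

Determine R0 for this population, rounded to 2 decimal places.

1.56

lx·mx by age: 0, 0.6, 0.4104, 0.4144, 0.0968, 0.0369, 0
R0 = Σ lx·mx = 1.5585 → 1.56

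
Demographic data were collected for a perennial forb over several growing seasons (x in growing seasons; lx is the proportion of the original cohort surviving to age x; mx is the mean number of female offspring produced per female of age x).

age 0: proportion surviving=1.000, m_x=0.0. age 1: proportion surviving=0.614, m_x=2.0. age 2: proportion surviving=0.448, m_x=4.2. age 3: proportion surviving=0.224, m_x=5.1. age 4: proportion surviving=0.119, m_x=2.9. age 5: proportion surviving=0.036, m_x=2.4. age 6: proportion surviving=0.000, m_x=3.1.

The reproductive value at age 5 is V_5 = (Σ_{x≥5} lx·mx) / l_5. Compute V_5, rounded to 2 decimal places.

lx·mx for x ≥ 5: 0.0864, 0 → sum = 0.0864
V_5 = 0.0864 / l_5 = 0.0864 / 0.036 = 2.4 → 2.40

2.40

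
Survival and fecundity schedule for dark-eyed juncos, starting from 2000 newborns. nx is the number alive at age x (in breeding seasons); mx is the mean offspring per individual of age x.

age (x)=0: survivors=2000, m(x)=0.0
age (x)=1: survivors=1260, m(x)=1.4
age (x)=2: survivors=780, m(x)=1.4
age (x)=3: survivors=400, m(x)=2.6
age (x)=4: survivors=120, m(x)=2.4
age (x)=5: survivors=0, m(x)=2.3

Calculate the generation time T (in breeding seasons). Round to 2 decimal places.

lx = nx/n0 = nx/2000: 1, 0.63, 0.39, 0.2, 0.06, 0
lx·mx: 0, 0.882, 0.546, 0.52, 0.144, 0 → R0 = 2.092
x·lx·mx: 0, 0.882, 1.092, 1.56, 0.576, 0 → Σ = 4.11
T = 4.11 / 2.092 = 1.964627… → 1.96

1.96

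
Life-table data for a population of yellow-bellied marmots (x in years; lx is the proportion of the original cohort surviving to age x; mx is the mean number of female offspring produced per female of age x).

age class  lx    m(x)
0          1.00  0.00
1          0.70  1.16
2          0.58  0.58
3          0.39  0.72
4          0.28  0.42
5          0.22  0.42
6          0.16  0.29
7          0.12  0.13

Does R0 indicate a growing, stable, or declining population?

growing

R0 = Σ lx·mx = 0 + 0.812 + 0.3364 + 0.2808 + 0.1176 + 0.0924 + 0.0464 + 0.0156 = 1.7012
R0 > 1, so the population is growing.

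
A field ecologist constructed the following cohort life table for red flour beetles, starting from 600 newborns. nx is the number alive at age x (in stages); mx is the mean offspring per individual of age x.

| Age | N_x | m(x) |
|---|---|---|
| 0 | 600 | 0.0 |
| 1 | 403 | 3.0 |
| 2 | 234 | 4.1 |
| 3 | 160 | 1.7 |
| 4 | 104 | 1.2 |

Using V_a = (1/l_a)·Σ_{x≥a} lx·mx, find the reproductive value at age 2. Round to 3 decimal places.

lx = nx/n0 = nx/600: 1, 0.67167…, 0.39, 0.26667…, 0.17333…
lx·mx for x ≥ 2: 1.599, 0.453333…, 0.208… → sum = 2.260333…
V_2 = 2.260333… / l_2 = 2.260333… / 0.39 = 5.795726… → 5.796

5.796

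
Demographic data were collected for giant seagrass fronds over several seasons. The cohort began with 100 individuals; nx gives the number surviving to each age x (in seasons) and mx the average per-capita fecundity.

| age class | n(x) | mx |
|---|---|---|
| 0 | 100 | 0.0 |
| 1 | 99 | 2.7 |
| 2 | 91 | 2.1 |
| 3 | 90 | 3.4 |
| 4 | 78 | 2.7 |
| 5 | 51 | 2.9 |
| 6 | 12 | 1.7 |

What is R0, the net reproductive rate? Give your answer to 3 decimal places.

11.433

lx = nx/n0 = nx/100: 1, 0.99, 0.91, 0.9, 0.78, 0.51, 0.12
lx·mx by age: 0, 2.673, 1.911, 3.06, 2.106, 1.479, 0.204
R0 = Σ lx·mx = 11.433 → 11.433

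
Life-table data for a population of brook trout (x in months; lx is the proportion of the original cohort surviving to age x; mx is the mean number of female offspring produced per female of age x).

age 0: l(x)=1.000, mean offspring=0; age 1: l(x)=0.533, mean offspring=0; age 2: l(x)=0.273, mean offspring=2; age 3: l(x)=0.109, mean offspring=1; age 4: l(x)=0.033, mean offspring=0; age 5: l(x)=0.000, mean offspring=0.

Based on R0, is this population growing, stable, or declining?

declining

R0 = Σ lx·mx = 0 + 0 + 0.546 + 0.109 + 0 + 0 = 0.655
R0 < 1, so the population is declining.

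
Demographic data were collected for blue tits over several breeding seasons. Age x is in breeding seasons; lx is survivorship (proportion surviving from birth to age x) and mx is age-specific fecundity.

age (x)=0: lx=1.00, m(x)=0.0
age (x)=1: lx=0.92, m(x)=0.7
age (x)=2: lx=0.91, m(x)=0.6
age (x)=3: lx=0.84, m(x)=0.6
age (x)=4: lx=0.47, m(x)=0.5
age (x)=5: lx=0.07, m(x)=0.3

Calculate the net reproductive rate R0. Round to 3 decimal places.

1.950

lx·mx by age: 0, 0.644, 0.546, 0.504, 0.235, 0.021
R0 = Σ lx·mx = 1.95 → 1.950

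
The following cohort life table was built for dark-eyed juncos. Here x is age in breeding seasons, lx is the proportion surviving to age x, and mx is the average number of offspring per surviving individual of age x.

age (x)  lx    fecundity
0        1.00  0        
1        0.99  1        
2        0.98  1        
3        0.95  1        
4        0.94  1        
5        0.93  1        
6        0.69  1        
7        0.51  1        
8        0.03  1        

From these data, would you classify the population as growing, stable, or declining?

growing

R0 = Σ lx·mx = 0 + 0.99 + 0.98 + 0.95 + 0.94 + 0.93 + 0.69 + 0.51 + 0.03 = 6.02
R0 > 1, so the population is growing.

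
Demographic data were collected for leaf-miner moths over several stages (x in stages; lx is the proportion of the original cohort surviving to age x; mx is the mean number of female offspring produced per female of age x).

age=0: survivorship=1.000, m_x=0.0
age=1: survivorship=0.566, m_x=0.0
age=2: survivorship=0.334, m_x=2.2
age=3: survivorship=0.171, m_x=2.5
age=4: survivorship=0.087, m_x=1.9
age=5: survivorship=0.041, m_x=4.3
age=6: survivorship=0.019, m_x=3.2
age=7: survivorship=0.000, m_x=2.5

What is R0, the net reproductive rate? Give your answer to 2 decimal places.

1.56

lx·mx by age: 0, 0, 0.7348, 0.4275, 0.1653, 0.1763, 0.0608, 0
R0 = Σ lx·mx = 1.5647 → 1.56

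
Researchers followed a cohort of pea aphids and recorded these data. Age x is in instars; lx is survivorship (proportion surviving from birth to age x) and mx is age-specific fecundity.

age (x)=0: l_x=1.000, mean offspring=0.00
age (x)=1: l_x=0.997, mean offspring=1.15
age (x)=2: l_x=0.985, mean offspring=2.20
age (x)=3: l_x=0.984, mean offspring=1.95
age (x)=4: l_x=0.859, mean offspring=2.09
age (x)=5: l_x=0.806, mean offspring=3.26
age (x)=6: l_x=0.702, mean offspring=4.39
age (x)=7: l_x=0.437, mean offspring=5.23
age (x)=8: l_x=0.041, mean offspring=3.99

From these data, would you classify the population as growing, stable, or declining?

growing

R0 = Σ lx·mx = 0 + 1.14655 + 2.167 + 1.9188 + 1.79531 + 2.62756 + 3.08178 + 2.28551 + 0.16359 = 15.1861
R0 > 1, so the population is growing.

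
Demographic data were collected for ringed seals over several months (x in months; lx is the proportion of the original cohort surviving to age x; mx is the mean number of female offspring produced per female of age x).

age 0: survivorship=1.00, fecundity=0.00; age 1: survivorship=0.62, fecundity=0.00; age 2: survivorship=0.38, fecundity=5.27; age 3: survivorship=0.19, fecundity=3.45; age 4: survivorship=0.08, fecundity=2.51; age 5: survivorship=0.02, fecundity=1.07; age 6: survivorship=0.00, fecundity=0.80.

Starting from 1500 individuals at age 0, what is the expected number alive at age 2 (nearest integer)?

570

Expected survivors = N0 · l_2 = 1500 × 0.38 = 570 → 570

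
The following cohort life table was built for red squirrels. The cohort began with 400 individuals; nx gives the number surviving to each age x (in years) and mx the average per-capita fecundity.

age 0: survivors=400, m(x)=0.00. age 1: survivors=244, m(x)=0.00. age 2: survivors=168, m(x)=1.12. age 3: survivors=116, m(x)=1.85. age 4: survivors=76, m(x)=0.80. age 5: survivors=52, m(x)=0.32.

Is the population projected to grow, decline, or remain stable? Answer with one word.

lx = nx/n0 = nx/400: 1, 0.61, 0.42, 0.29, 0.19, 0.13
R0 = Σ lx·mx = 0 + 0 + 0.4704 + 0.5365 + 0.152 + 0.0416 = 1.2005
R0 > 1, so the population is growing.

growing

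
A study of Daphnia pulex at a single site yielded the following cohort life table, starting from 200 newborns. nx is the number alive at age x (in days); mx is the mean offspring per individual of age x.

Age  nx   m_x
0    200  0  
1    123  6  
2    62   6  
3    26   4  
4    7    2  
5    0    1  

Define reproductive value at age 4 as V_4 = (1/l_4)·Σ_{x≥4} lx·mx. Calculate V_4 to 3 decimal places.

lx = nx/n0 = nx/200: 1, 0.615, 0.31, 0.13, 0.035, 0
lx·mx for x ≥ 4: 0.07, 0 → sum = 0.07
V_4 = 0.07 / l_4 = 0.07 / 0.035 = 2 → 2.000

2.000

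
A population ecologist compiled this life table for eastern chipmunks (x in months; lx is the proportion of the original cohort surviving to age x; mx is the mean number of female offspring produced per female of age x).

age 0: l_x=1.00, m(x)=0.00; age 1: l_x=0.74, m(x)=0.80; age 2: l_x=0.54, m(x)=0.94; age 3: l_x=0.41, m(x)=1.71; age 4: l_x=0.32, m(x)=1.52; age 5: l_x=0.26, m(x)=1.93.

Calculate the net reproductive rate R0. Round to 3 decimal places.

lx·mx by age: 0, 0.592, 0.5076, 0.7011, 0.4864, 0.5018
R0 = Σ lx·mx = 2.7889 → 2.789

2.789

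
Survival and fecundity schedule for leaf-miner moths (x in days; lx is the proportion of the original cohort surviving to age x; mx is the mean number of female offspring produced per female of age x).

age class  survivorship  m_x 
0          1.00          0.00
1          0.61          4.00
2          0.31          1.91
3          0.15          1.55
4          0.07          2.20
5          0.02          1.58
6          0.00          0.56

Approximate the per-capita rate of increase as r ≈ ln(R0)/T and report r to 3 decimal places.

0.839

R0 = Σ lx·mx = 0 + 2.44 + 0.5921 + 0.2325 + 0.154 + 0.0316 + 0 = 3.4502
Σ x·lx·mx = 5.0957; T = 5.0957/3.4502 = 1.47693…
r ≈ ln(R0)/T = ln(3.4502)/1.47693… = 0.83852… → 0.839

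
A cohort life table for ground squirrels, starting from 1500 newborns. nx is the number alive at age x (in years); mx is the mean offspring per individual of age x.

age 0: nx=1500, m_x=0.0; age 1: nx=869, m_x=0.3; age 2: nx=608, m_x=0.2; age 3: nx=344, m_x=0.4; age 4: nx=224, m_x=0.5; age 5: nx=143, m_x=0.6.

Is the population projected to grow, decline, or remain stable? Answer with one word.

declining

lx = nx/n0 = nx/1500: 1, 0.57933…, 0.40533…, 0.22933…, 0.14933…, 0.09533…
R0 = Σ lx·mx = 0 + 0.1738… + 0.081067… + 0.091733… + 0.074667… + 0.0572… = 0.478467…
R0 < 1, so the population is declining.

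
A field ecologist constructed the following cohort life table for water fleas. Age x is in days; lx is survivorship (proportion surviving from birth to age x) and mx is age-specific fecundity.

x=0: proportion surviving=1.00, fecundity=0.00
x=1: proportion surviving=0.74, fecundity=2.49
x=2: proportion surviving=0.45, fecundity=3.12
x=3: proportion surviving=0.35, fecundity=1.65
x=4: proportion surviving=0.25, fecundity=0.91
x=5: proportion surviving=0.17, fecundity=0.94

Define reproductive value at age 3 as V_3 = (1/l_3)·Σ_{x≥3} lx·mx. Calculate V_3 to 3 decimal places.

2.757

lx·mx for x ≥ 3: 0.5775, 0.2275, 0.1598 → sum = 0.9648
V_3 = 0.9648 / l_3 = 0.9648 / 0.35 = 2.756571… → 2.757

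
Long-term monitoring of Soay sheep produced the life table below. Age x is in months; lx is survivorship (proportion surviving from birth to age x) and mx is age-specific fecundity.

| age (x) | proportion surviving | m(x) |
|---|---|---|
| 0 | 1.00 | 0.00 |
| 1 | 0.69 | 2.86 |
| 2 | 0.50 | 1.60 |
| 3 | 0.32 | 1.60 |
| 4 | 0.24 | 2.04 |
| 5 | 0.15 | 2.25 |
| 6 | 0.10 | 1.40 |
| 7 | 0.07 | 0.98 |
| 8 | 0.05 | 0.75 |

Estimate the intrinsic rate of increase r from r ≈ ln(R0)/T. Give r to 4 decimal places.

0.6184

R0 = Σ lx·mx = 0 + 1.9734 + 0.8 + 0.512 + 0.4896 + 0.3375 + 0.14 + 0.0686 + 0.0375 = 4.3586
Σ x·lx·mx = 10.3755; T = 10.3755/4.3586 = 2.38047…
r ≈ ln(R0)/T = ln(4.3586)/2.38047… = 0.61843… → 0.6184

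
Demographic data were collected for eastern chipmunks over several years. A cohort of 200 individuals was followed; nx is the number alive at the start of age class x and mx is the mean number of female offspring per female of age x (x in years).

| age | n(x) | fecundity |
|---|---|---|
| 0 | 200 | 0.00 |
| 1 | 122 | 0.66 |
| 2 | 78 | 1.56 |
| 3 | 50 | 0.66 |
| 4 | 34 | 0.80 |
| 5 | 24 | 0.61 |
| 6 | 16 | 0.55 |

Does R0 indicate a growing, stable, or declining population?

lx = nx/n0 = nx/200: 1, 0.61, 0.39, 0.25, 0.17, 0.12, 0.08
R0 = Σ lx·mx = 0 + 0.4026 + 0.6084 + 0.165 + 0.136 + 0.0732 + 0.044 = 1.4292
R0 > 1, so the population is growing.

growing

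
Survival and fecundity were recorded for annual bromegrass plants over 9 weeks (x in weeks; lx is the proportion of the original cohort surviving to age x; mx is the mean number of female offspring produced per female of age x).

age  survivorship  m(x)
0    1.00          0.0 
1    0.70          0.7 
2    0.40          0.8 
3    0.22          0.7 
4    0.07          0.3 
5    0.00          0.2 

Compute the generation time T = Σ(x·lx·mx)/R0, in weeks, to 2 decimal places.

lx·mx: 0, 0.49, 0.32, 0.154, 0.021, 0 → R0 = 0.985
x·lx·mx: 0, 0.49, 0.64, 0.462, 0.084, 0 → Σ = 1.676
T = 1.676 / 0.985 = 1.701523… → 1.70

1.70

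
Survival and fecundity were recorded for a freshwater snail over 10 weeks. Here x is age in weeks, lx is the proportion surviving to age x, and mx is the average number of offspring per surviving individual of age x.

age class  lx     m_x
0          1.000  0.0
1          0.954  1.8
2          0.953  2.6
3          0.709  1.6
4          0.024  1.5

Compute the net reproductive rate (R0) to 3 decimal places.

5.365

lx·mx by age: 0, 1.7172, 2.4778, 1.1344, 0.036
R0 = Σ lx·mx = 5.3654 → 5.365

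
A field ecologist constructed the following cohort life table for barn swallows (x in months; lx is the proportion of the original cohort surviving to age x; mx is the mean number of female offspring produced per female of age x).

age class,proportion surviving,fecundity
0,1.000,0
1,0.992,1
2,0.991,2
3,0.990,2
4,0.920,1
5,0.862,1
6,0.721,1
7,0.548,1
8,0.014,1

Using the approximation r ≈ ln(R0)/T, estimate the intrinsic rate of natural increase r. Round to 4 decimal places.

R0 = Σ lx·mx = 0 + 0.992 + 1.982 + 1.98 + 0.92 + 0.862 + 0.721 + 0.548 + 0.014 = 8.019
Σ x·lx·mx = 27.16; T = 27.16/8.019 = 3.38696…
r ≈ ln(R0)/T = ln(8.019)/3.38696… = 0.614656… → 0.6147

0.6147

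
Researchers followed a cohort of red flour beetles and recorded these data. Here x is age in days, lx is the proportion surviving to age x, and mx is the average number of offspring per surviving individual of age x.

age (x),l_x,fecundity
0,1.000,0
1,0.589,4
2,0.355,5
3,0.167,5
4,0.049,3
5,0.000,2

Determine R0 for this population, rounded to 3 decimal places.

lx·mx by age: 0, 2.356, 1.775, 0.835, 0.147, 0
R0 = Σ lx·mx = 5.113 → 5.113

5.113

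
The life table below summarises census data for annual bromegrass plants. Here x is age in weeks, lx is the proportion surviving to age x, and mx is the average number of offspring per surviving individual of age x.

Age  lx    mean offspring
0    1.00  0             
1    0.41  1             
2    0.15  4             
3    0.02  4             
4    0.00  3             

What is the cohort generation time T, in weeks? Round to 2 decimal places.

lx·mx: 0, 0.41, 0.6, 0.08, 0 → R0 = 1.09
x·lx·mx: 0, 0.41, 1.2, 0.24, 0 → Σ = 1.85
T = 1.85 / 1.09 = 1.697248… → 1.70

1.70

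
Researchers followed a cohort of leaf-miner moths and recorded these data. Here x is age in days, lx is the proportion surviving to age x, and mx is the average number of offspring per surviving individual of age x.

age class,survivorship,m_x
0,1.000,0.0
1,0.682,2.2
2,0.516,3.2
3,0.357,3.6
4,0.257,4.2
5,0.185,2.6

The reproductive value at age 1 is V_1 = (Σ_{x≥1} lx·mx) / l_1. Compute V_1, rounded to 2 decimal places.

lx·mx for x ≥ 1: 1.5004, 1.6512, 1.2852, 1.0794, 0.481 → sum = 5.9972
V_1 = 5.9972 / l_1 = 5.9972 / 0.682 = 8.793548… → 8.79

8.79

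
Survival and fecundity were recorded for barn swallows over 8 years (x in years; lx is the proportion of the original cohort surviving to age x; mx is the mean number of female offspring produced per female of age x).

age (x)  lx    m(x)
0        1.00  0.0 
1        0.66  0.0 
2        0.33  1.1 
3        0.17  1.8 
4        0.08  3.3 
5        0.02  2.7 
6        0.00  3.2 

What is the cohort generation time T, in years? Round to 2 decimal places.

3.01

lx·mx: 0, 0, 0.363, 0.306, 0.264, 0.054, 0 → R0 = 0.987
x·lx·mx: 0, 0, 0.726, 0.918, 1.056, 0.27, 0 → Σ = 2.97
T = 2.97 / 0.987 = 3.009119… → 3.01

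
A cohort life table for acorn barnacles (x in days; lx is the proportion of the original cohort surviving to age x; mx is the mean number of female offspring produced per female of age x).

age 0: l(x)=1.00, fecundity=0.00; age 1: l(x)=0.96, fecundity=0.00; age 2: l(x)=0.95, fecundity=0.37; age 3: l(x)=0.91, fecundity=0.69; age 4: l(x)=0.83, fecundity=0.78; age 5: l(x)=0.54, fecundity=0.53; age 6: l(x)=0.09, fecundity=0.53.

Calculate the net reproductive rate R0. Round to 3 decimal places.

1.961

lx·mx by age: 0, 0, 0.3515, 0.6279, 0.6474, 0.2862, 0.0477
R0 = Σ lx·mx = 1.9607 → 1.961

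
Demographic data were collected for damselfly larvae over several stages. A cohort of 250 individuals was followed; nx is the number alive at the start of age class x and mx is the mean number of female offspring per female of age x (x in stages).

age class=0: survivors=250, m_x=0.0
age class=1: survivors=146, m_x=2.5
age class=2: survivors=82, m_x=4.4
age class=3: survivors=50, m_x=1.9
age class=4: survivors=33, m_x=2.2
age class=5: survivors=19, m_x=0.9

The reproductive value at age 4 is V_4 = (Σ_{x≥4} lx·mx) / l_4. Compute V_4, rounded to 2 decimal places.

2.72

lx = nx/n0 = nx/250: 1, 0.584, 0.328, 0.2, 0.132, 0.076
lx·mx for x ≥ 4: 0.2904, 0.0684 → sum = 0.3588
V_4 = 0.3588 / l_4 = 0.3588 / 0.132 = 2.718182… → 2.72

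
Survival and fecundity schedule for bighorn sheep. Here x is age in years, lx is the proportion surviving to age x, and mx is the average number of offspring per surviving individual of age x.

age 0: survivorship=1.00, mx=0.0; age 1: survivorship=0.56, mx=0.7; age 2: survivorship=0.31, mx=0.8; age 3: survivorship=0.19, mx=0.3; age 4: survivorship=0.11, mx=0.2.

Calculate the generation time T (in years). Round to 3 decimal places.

lx·mx: 0, 0.392, 0.248, 0.057, 0.022 → R0 = 0.719
x·lx·mx: 0, 0.392, 0.496, 0.171, 0.088 → Σ = 1.147
T = 1.147 / 0.719 = 1.595271… → 1.595

1.595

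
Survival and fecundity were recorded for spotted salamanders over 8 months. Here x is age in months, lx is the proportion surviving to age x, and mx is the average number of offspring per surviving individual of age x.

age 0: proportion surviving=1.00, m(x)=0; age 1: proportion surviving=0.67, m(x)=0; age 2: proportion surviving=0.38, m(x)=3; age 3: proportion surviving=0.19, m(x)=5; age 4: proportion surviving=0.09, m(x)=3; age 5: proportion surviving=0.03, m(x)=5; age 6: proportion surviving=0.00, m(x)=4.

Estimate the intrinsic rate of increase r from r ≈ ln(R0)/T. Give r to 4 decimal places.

0.3319

R0 = Σ lx·mx = 0 + 0 + 1.14 + 0.95 + 0.27 + 0.15 + 0 = 2.51
Σ x·lx·mx = 6.96; T = 6.96/2.51 = 2.77291…
r ≈ ln(R0)/T = ln(2.51)/2.77291… = 0.331884… → 0.3319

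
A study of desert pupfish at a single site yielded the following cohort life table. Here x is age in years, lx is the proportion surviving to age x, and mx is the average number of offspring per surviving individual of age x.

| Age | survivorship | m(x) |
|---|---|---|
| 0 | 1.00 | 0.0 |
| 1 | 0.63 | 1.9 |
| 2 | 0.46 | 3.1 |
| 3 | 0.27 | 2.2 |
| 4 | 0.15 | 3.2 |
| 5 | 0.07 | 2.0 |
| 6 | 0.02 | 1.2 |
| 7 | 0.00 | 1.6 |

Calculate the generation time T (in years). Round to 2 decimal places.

lx·mx: 0, 1.197, 1.426, 0.594, 0.48, 0.14, 0.024, 0 → R0 = 3.861
x·lx·mx: 0, 1.197, 2.852, 1.782, 1.92, 0.7, 0.144, 0 → Σ = 8.595
T = 8.595 / 3.861 = 2.226107… → 2.23

2.23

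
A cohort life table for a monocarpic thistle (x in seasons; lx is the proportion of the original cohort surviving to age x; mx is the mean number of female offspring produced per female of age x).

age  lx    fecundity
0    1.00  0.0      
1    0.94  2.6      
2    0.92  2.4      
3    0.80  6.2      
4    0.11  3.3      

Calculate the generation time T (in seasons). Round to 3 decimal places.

lx·mx: 0, 2.444, 2.208, 4.96, 0.363 → R0 = 9.975
x·lx·mx: 0, 2.444, 4.416, 14.88, 1.452 → Σ = 23.192
T = 23.192 / 9.975 = 2.325013… → 2.325

2.325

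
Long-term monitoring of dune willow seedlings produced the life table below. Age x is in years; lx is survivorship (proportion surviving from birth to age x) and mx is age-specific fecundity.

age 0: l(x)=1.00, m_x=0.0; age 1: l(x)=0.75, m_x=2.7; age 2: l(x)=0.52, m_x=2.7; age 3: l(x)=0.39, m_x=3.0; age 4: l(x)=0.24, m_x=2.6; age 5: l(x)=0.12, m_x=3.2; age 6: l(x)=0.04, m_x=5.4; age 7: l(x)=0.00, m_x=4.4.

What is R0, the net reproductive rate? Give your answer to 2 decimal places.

lx·mx by age: 0, 2.025, 1.404, 1.17, 0.624, 0.384, 0.216, 0
R0 = Σ lx·mx = 5.823 → 5.82

5.82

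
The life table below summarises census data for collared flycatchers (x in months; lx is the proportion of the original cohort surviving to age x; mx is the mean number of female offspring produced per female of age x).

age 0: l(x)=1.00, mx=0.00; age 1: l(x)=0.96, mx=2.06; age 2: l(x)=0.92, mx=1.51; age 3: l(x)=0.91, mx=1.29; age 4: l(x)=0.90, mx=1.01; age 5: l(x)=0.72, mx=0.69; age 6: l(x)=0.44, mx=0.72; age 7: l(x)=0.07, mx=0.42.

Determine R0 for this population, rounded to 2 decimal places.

lx·mx by age: 0, 1.9776, 1.3892, 1.1739, 0.909, 0.4968, 0.3168, 0.0294
R0 = Σ lx·mx = 6.2927 → 6.29

6.29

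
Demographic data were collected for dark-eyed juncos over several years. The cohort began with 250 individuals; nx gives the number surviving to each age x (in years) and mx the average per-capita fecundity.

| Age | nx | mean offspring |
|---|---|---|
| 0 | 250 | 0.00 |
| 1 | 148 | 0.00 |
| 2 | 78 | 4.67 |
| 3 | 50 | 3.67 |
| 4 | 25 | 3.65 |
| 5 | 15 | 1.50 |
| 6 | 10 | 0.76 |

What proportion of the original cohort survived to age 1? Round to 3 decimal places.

l_1 = n_1/n_0 = 148/250 = 0.592 → 0.592

0.592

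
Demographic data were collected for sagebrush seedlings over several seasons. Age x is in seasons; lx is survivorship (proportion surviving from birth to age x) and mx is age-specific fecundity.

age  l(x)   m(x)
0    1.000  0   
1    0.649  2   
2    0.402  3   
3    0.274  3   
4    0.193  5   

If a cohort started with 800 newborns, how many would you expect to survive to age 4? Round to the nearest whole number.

154

Expected survivors = N0 · l_4 = 800 × 0.193 = 154.4 → 154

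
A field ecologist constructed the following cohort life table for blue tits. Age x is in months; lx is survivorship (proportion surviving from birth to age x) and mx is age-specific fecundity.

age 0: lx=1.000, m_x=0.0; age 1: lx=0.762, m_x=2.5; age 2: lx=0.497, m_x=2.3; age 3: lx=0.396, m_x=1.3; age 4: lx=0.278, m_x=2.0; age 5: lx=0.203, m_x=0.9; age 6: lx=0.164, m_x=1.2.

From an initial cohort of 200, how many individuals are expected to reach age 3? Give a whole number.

Expected survivors = N0 · l_3 = 200 × 0.396 = 79.2 → 79

79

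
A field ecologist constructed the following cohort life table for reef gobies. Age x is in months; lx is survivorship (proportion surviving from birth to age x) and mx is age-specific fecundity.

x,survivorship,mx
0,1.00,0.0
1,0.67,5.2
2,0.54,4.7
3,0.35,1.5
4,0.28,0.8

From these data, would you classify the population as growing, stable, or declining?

growing

R0 = Σ lx·mx = 0 + 3.484 + 2.538 + 0.525 + 0.224 = 6.771
R0 > 1, so the population is growing.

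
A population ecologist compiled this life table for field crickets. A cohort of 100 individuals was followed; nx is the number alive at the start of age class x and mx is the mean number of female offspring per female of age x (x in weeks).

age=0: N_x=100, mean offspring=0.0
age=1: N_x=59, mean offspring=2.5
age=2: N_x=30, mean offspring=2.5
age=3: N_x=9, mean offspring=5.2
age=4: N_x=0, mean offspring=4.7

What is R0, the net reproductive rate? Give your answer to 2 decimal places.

lx = nx/n0 = nx/100: 1, 0.59, 0.3, 0.09, 0
lx·mx by age: 0, 1.475, 0.75, 0.468, 0
R0 = Σ lx·mx = 2.693 → 2.69

2.69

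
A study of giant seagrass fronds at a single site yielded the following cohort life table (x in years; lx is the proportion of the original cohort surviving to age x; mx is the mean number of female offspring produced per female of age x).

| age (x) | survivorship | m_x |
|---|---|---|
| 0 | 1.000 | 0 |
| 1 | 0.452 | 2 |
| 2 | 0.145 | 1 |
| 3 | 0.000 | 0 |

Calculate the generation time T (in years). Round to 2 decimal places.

1.14

lx·mx: 0, 0.904, 0.145, 0 → R0 = 1.049
x·lx·mx: 0, 0.904, 0.29, 0 → Σ = 1.194
T = 1.194 / 1.049 = 1.138227… → 1.14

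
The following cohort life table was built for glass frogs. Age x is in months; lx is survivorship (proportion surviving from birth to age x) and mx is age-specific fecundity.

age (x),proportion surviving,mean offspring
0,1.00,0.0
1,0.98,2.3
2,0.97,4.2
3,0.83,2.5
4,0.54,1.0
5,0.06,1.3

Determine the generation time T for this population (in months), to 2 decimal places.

lx·mx: 0, 2.254, 4.074, 2.075, 0.54, 0.078 → R0 = 9.021
x·lx·mx: 0, 2.254, 8.148, 6.225, 2.16, 0.39 → Σ = 19.177
T = 19.177 / 9.021 = 2.125818… → 2.13

2.13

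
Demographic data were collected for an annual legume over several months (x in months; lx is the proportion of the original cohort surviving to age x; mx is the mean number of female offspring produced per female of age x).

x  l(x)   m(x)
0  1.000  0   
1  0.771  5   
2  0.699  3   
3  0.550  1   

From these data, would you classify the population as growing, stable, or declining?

R0 = Σ lx·mx = 0 + 3.855 + 2.097 + 0.55 = 6.502
R0 > 1, so the population is growing.

growing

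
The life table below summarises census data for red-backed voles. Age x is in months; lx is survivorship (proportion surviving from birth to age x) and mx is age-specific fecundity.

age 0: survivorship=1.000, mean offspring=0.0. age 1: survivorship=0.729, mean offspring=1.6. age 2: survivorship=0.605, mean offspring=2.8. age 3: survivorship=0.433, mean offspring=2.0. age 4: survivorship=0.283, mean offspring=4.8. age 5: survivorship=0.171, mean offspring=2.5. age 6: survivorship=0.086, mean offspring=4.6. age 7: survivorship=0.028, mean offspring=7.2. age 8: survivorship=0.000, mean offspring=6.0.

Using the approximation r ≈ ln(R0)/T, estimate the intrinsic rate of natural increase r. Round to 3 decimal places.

R0 = Σ lx·mx = 0 + 1.1664 + 1.694 + 0.866 + 1.3584 + 0.4275 + 0.3956 + 0.2016 + 0 = 6.1095
Σ x·lx·mx = 18.5083; T = 18.5083/6.1095 = 3.02943…
r ≈ ln(R0)/T = ln(6.1095)/3.02943… = 0.59742… → 0.597

0.597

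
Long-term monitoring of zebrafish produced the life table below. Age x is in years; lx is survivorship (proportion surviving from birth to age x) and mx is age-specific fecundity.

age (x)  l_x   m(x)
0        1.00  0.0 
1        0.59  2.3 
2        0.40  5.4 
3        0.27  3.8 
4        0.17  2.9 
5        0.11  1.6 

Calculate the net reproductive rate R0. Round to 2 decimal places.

5.21

lx·mx by age: 0, 1.357, 2.16, 1.026, 0.493, 0.176
R0 = Σ lx·mx = 5.212 → 5.21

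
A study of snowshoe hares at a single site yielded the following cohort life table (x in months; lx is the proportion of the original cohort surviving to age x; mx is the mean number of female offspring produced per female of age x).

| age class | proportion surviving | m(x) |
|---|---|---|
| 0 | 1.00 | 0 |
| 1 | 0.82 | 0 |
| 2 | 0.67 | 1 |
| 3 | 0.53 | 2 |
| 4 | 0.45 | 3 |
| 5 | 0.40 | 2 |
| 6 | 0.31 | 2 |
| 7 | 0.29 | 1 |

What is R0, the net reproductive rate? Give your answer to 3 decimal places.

4.790

lx·mx by age: 0, 0, 0.67, 1.06, 1.35, 0.8, 0.62, 0.29
R0 = Σ lx·mx = 4.79 → 4.790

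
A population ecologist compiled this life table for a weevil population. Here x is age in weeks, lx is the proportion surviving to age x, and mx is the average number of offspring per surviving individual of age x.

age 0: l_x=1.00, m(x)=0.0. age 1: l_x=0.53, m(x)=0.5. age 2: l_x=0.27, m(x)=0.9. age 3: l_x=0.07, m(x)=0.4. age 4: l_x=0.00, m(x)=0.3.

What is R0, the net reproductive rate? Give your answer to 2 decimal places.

lx·mx by age: 0, 0.265, 0.243, 0.028, 0
R0 = Σ lx·mx = 0.536 → 0.54

0.54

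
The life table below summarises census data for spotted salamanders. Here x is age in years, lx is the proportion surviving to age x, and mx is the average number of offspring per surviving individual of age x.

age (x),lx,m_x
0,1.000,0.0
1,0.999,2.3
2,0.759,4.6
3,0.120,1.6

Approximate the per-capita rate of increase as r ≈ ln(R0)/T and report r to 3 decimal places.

R0 = Σ lx·mx = 0 + 2.2977 + 3.4914 + 0.192 = 5.9811
Σ x·lx·mx = 9.8565; T = 9.8565/5.9811 = 1.64794…
r ≈ ln(R0)/T = ln(5.9811)/1.64794… = 1.08536… → 1.085

1.085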